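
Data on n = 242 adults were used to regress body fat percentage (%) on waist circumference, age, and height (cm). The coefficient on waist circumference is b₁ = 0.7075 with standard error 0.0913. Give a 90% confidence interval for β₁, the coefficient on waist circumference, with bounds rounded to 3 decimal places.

df = n − k − 1 = 242 − 3 − 1 = 238.
t* = t_{0.05, 238} = 1.651281.
Margin = t* × SE = 1.651281 × 0.0913 = 0.15076.
CI: 0.7075 ± 0.15076 → (0.557, 0.858).
With 90% confidence, each one-unit increase in waist circumference is associated with a change of between 0.557 and 0.858 % in body fat percentage, holding the other predictors fixed.

(0.557, 0.858)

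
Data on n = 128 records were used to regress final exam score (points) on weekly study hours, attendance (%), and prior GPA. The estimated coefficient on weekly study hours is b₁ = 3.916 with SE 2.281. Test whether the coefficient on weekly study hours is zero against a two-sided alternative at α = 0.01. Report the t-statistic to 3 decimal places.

t = 1.717

H₀: β₁ = 0 vs H₁: β₁ ≠ 0.
t = (b₁ − β₁⁰)/SE = 3.916 / 2.281 = 1.717.
df = n − k − 1 = 128 − 3 − 1 = 124.
Two-sided p ≈ 0.0885, which is ≥ 0.01, so fail to reject H₀.
The data do not give significant evidence of an association between weekly study hours and final exam score, after adjusting for the other predictors.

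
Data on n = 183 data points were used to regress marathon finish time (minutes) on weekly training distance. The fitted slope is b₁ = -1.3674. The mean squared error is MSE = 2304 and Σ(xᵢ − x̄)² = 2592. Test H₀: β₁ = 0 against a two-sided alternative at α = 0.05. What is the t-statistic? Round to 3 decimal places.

SE(b₁) = √(MSE/Sₓₓ) = √(2304/2592) = 0.942809.
t = -1.3674 / 0.942809 = -1.450.
df = n − 2 = 181.
Two-sided p ≈ 0.1487, which is ≥ 0.05, so fail to reject H₀.
The data do not give significant evidence of an association between weekly training distance and marathon finish time.

t = -1.450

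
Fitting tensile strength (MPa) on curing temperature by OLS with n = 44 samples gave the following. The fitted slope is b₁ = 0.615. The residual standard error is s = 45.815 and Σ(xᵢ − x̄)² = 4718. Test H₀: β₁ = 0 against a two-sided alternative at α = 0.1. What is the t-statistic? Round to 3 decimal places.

t = 0.922

SE(b₁) = s/√Sₓₓ = 45.815/√4718 = 0.667004.
t = 0.615 / 0.667004 = 0.922.
df = n − 2 = 42.
Two-sided p ≈ 0.3618, which is ≥ 0.1, so fail to reject H₀.
The data do not give significant evidence of an association between curing temperature and tensile strength.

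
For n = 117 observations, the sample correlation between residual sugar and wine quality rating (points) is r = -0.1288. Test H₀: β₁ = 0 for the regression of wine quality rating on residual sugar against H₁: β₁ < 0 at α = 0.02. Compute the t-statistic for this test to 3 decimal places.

t = r·√(n − 2)/√(1 − r²) = -0.1288·√115/√0.983411 = -1.393.
df = n − 2 = 115.
One-sided p ≈ 0.0832, which is ≥ 0.02, so fail to reject H₀.
The data do not give significant evidence of a linear association between residual sugar and wine quality rating.

t = -1.393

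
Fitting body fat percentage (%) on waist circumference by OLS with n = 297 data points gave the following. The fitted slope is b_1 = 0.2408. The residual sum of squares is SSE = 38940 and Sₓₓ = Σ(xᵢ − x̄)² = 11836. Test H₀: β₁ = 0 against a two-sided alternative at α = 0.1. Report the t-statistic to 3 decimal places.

MSE = SSE/(n − 2) = 38940/295 = 132.
SE(b_1) = √(MSE/Sₓₓ) = √(132/11836) = 0.105605.
t = 0.2408 / 0.105605 = 2.280.
df = n − 2 = 295.
Two-sided p ≈ 0.0233, which is < 0.1, so reject H₀.
There is evidence that waist circumference is associated with body fat percentage.

t = 2.280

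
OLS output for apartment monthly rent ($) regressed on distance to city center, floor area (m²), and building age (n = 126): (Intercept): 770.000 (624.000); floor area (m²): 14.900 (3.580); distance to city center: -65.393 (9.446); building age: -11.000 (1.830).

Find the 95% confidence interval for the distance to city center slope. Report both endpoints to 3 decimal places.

Read off: b = -65.393, SE = 9.446 for distance to city center.
df = n − k − 1 = 126 − 3 − 1 = 122.
t* = t_{0.025, 122} = 1.9796.
Margin = t* × SE = 1.9796 × 9.446 = 18.69930.
CI: -65.393 ± 18.69930 → (-84.092, -46.694).

(-84.092, -46.694)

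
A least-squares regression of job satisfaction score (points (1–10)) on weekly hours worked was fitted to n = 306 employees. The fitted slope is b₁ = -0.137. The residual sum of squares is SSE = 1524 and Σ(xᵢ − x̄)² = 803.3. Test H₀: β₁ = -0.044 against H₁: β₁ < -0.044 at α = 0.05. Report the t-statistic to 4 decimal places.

t = -1.1772

MSE = SSE/(n − 2) = 1524/304 = 5.01316.
SE(b₁) = √(MSE/Sₓₓ) = √(5.01316/803.3) = 0.0789981.
t = (-0.137 − (-0.044)) / 0.0789981 = -1.1772.
df = n − 2 = 304.
One-sided p ≈ 0.1200, which is ≥ 0.05, so fail to reject H₀.
The data do not give significant evidence that the true slope on weekly hours worked is below -0.044 points (1–10) per unit.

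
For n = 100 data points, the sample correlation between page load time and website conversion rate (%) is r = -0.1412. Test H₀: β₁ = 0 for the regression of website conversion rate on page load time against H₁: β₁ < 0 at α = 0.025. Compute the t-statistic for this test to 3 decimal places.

t = -1.412

t = r·√(n − 2)/√(1 − r²) = -0.1412·√98/√0.980063 = -1.412.
df = n − 2 = 98.
One-sided p ≈ 0.0806, which is ≥ 0.025, so fail to reject H₀.
The data do not give significant evidence of a linear association between page load time and website conversion rate.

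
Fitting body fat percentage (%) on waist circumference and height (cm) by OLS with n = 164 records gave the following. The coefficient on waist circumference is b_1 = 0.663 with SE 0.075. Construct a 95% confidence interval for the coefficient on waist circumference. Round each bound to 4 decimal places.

df = n − k − 1 = 164 − 2 − 1 = 161.
t* = t_{0.025, 161} = 1.974808.
Margin = t* × SE = 1.974808 × 0.075 = 0.148111.
CI: 0.663 ± 0.148111 → (0.5149, 0.8111).
With 95% confidence, each one-unit increase in waist circumference is associated with a change of between 0.5149 and 0.8111 % in body fat percentage, holding the other predictors fixed.

(0.5149, 0.8111)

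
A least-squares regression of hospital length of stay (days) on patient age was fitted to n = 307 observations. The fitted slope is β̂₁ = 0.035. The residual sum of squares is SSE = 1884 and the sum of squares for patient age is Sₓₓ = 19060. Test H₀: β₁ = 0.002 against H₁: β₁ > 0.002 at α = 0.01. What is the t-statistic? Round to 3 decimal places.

t = 1.833

MSE = SSE/(n − 2) = 1884/305 = 6.17705.
SE(β̂₁) = √(MSE/Sₓₓ) = √(6.17705/19060) = 0.0180023.
t = (0.035 − 0.002) / 0.0180023 = 1.833.
df = n − 2 = 305.
One-sided p ≈ 0.0339, which is ≥ 0.01, so fail to reject H₀.
The data do not give significant evidence that the true slope on patient age exceeds 0.002 days per unit.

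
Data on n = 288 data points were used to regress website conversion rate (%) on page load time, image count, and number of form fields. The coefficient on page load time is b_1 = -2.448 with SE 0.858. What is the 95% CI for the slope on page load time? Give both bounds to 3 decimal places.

(-4.137, -0.759)

df = n − k − 1 = 288 − 3 − 1 = 284.
t* = t_{0.025, 284} = 1.968352.
Margin = t* × SE = 1.968352 × 0.858 = 1.68885.
CI: -2.448 ± 1.68885 → (-4.137, -0.759).
With 95% confidence, each one-unit increase in page load time is associated with a change of between -4.137 and -0.759 % in website conversion rate, holding the other predictors fixed.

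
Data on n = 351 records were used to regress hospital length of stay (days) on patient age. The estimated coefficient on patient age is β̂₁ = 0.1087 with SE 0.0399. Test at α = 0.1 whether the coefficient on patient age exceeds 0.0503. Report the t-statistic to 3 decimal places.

H₀: β₁ = 0.0503 vs H₁: β₁ > 0.0503.
t = (β̂₁ − β₁⁰)/SE = (0.1087 − 0.0503) / 0.0399 = 1.464.
df = n − 2 = 351 − 2 = 349.
One-sided p ≈ 0.0721, which is < 0.1, so reject H₀.
There is evidence that the true slope on patient age exceeds 0.0503 days per unit.

t = 1.464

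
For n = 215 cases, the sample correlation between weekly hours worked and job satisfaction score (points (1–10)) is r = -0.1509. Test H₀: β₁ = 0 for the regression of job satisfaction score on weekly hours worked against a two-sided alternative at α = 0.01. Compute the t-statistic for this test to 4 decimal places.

t = -2.2278

t = r·√(n − 2)/√(1 − r²) = -0.1509·√213/√0.977229 = -2.2278.
df = n − 2 = 213.
Two-sided p ≈ 0.0269, which is ≥ 0.01, so fail to reject H₀.
The data do not give significant evidence of a linear association between weekly hours worked and job satisfaction score.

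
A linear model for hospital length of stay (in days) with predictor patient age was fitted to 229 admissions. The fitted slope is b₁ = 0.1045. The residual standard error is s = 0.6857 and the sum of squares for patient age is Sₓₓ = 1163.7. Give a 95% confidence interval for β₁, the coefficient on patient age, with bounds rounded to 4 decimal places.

SE(b₁) = s/√Sₓₓ = 0.6857/√1163.7 = 0.0201008.
df = n − 2 = 227.
t* = t_{0.025, 227} = 1.97047.
Margin = t* × SE = 1.97047 × 0.0201008 = 0.039608.
CI: 0.1045 ± 0.039608 → (0.0649, 0.1441).
With 95% confidence, each one-unit increase in patient age is associated with a change of between 0.0649 and 0.1441 days in hospital length of stay.

(0.0649, 0.1441)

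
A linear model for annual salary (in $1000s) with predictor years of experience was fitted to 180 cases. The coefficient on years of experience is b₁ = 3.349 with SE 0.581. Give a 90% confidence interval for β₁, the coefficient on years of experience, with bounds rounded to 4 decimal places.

(2.3883, 4.3097)

df = n − 2 = 180 − 2 = 178.
t* = t_{0.05, 178} = 1.653459.
Margin = t* × SE = 1.653459 × 0.581 = 0.960660.
CI: 3.349 ± 0.960660 → (2.3883, 4.3097).
With 90% confidence, each one-unit increase in years of experience is associated with a change of between 2.3883 and 4.3097 $1000s in annual salary.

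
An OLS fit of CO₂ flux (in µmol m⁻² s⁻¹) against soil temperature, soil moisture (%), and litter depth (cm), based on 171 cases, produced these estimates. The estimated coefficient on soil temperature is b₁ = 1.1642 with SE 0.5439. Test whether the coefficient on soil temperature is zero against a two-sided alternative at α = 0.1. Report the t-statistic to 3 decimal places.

H₀: β₁ = 0 vs H₁: β₁ ≠ 0.
t = (b₁ − β₁⁰)/SE = 1.1642 / 0.5439 = 2.140.
df = n − k − 1 = 171 − 3 − 1 = 167.
Two-sided p ≈ 0.0338, which is < 0.1, so reject H₀.
There is evidence that soil temperature is associated with CO₂ flux, holding the other predictors fixed.

t = 2.140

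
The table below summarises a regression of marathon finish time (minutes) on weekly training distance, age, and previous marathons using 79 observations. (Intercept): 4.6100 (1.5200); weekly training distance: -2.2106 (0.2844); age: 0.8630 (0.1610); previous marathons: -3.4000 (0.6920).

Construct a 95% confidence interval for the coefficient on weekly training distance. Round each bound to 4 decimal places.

Read off: b = -2.2106, SE = 0.2844 for weekly training distance.
df = n − k − 1 = 79 − 3 − 1 = 75.
t* = t_{0.025, 75} = 1.992102.
Margin = t* × SE = 1.992102 × 0.2844 = 0.566554.
CI: -2.2106 ± 0.566554 → (-2.7772, -1.6440).

(-2.7772, -1.6440)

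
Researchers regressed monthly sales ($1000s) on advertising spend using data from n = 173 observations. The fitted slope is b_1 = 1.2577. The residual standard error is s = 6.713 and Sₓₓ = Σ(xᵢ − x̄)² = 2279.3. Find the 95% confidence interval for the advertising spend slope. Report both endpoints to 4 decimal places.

SE(b_1) = s/√Sₓₓ = 6.713/√2279.3 = 0.14061.
df = n − 2 = 171.
t* = t_{0.025, 171} = 1.973934.
Margin = t* × SE = 1.973934 × 0.14061 = 0.277555.
CI: 1.2577 ± 0.277555 → (0.9801, 1.5353).
With 95% confidence, each one-unit increase in advertising spend is associated with a change of between 0.9801 and 1.5353 $1000s in monthly sales.

(0.9801, 1.5353)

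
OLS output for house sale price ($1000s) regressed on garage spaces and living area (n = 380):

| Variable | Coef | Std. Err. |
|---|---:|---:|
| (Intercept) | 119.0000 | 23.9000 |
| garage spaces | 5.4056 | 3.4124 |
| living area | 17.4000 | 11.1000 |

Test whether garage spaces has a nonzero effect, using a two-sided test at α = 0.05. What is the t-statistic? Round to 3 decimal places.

t = 1.584

Read off: b = 5.4056, SE = 3.4124 for garage spaces.
H₀: β₁ = 0 vs H₁: β₁ ≠ 0.
t = 5.4056 / 3.4124 = 1.584.
df = n − k − 1 = 380 − 2 − 1 = 377.
Two-sided p ≈ 0.1140, which is ≥ 0.05, so fail to reject H₀.
The data do not give significant evidence of an association between garage spaces and house sale price, after adjusting for the other predictors.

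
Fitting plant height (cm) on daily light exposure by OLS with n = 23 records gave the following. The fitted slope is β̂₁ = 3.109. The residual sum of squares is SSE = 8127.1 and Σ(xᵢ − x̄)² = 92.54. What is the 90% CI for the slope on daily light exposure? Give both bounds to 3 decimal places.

MSE = SSE/(n − 2) = 8127.1/21 = 387.005.
SE(β̂₁) = √(MSE/Sₓₓ) = √(387.005/92.54) = 2.045.
df = n − 2 = 21.
t* = t_{0.05, 21} = 1.720743.
Margin = t* × SE = 1.720743 × 2.045 = 3.51892.
CI: 3.109 ± 3.51892 → (-0.410, 6.628).
With 90% confidence, each one-unit increase in daily light exposure is associated with a change of between -0.410 and 6.628 cm in plant height.

(-0.410, 6.628)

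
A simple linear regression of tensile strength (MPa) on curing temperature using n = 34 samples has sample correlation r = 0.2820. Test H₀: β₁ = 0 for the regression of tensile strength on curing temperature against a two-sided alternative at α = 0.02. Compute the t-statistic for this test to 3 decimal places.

t = r·√(n − 2)/√(1 − r²) = 0.2820·√32/√0.920476 = 1.663.
df = n − 2 = 32.
Two-sided p ≈ 0.1061, which is ≥ 0.02, so fail to reject H₀.
The data do not give significant evidence of a linear association between curing temperature and tensile strength.

t = 1.663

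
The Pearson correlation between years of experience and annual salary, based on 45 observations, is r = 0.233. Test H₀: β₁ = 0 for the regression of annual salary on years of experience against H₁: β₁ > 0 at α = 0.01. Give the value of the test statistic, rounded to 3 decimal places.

t = r·√(n − 2)/√(1 − r²) = 0.233·√43/√0.945711 = 1.571.
df = n − 2 = 43.
One-sided p ≈ 0.0617, which is ≥ 0.01, so fail to reject H₀.
The data do not give significant evidence of a linear association between years of experience and annual salary.

t = 1.571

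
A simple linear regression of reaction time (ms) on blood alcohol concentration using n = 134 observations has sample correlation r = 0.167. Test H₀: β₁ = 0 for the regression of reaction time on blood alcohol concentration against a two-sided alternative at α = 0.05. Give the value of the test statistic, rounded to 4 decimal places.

t = r·√(n − 2)/√(1 − r²) = 0.167·√132/√0.972111 = 1.9460.
df = n − 2 = 132.
Two-sided p ≈ 0.0538, which is ≥ 0.05, so fail to reject H₀.
The data do not give significant evidence of a linear association between blood alcohol concentration and reaction time.

t = 1.9460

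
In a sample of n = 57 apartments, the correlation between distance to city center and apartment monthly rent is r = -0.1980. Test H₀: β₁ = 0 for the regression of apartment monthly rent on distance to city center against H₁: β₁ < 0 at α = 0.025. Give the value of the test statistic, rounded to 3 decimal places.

t = r·√(n − 2)/√(1 − r²) = -0.1980·√55/√0.960796 = -1.498.
df = n − 2 = 55.
One-sided p ≈ 0.0699, which is ≥ 0.025, so fail to reject H₀.
The data do not give significant evidence of a linear association between distance to city center and apartment monthly rent.

t = -1.498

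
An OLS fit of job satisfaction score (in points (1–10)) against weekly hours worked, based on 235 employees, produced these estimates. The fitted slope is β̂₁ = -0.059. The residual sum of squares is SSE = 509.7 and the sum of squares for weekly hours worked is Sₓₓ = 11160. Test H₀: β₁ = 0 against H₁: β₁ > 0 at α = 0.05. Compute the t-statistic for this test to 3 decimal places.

MSE = SSE/(n − 2) = 509.7/233 = 2.18755.
SE(β̂₁) = √(MSE/Sₓₓ) = √(2.18755/11160) = 0.0140006.
t = -0.059 / 0.0140006 = -4.214.
df = n − 2 = 233.
One-sided p ≈ 1.0000, which is ≥ 0.05, so fail to reject H₀.
The data do not give significant evidence that the true slope on weekly hours worked is positive.

t = -4.214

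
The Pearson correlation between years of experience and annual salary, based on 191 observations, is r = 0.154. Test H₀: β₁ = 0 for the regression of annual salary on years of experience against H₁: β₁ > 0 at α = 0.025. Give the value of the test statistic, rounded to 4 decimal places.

t = 2.1427

t = r·√(n − 2)/√(1 − r²) = 0.154·√189/√0.976284 = 2.1427.
df = n − 2 = 189.
One-sided p ≈ 0.0167, which is < 0.025, so reject H₀.
There is evidence of a linear association between years of experience and annual salary.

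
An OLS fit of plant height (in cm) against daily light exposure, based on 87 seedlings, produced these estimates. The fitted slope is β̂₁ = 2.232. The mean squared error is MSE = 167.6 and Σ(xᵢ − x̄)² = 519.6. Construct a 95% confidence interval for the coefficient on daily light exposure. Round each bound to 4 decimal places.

SE(β̂₁) = √(MSE/Sₓₓ) = √(167.6/519.6) = 0.56794.
df = n − 2 = 85.
t* = t_{0.025, 85} = 1.988268.
Margin = t* × SE = 1.988268 × 0.56794 = 1.129217.
CI: 2.232 ± 1.129217 → (1.1028, 3.3612).
With 95% confidence, each one-unit increase in daily light exposure is associated with a change of between 1.1028 and 3.3612 cm in plant height.

(1.1028, 3.3612)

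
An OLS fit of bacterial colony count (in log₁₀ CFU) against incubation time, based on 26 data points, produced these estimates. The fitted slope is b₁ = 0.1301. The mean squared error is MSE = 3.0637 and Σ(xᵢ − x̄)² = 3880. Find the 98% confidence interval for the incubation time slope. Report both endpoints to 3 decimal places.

SE(b₁) = √(MSE/Sₓₓ) = √(3.0637/3880) = 0.0281001.
df = n − 2 = 24.
t* = t_{0.01, 24} = 2.492159.
Margin = t* × SE = 2.492159 × 0.0281001 = 0.07003.
CI: 0.1301 ± 0.07003 → (0.060, 0.200).
With 98% confidence, each one-unit increase in incubation time is associated with a change of between 0.060 and 0.200 log₁₀ CFU in bacterial colony count.

(0.060, 0.200)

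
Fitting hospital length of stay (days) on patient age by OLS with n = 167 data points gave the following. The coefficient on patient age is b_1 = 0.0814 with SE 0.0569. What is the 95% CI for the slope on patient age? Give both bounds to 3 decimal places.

(-0.031, 0.194)

df = n − 2 = 167 − 2 = 165.
t* = t_{0.025, 165} = 1.974446.
Margin = t* × SE = 1.974446 × 0.0569 = 0.11235.
CI: 0.0814 ± 0.11235 → (-0.031, 0.194).
With 95% confidence, each one-unit increase in patient age is associated with a change of between -0.031 and 0.194 days in hospital length of stay.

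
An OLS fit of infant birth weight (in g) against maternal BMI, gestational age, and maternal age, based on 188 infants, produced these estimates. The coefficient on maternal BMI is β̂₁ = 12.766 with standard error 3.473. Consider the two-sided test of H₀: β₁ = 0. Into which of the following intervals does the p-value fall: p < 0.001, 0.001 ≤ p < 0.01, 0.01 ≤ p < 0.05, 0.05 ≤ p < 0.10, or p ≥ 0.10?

t = 12.766 / 3.473 = 3.676.
df = n − k − 1 = 188 − 3 − 1 = 184.
Two-sided p = 2·P(T_{184} > |t|) ≈ 0.0003.
So p < 0.001.

p < 0.001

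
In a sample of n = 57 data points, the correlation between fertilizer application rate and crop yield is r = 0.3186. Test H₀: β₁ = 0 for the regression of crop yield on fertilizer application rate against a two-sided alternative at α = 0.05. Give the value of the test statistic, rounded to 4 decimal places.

t = 2.4927

t = r·√(n − 2)/√(1 − r²) = 0.3186·√55/√0.898494 = 2.4927.
df = n − 2 = 55.
Two-sided p ≈ 0.0157, which is < 0.05, so reject H₀.
There is evidence of a linear association between fertilizer application rate and crop yield.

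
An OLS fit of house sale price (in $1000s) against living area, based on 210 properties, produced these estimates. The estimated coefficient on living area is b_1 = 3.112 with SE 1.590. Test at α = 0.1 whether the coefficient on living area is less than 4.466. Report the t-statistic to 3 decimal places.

t = -0.852

H₀: β₁ = 4.466 vs H₁: β₁ < 4.466.
t = (b_1 − β₁⁰)/SE = (3.112 − 4.466) / 1.590 = -0.852.
df = n − 2 = 210 − 2 = 208.
One-sided p ≈ 0.1977, which is ≥ 0.1, so fail to reject H₀.
The data do not give significant evidence that the true slope on living area is below 4.466 $1000s per unit.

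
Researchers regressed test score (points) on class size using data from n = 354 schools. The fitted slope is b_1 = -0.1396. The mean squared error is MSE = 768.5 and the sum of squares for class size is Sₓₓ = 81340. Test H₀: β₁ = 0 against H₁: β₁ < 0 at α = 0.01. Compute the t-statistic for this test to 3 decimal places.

SE(b_1) = √(MSE/Sₓₓ) = √(768.5/81340) = 0.0972008.
t = -0.1396 / 0.0972008 = -1.436.
df = n − 2 = 352.
One-sided p ≈ 0.0759, which is ≥ 0.01, so fail to reject H₀.
The data do not give significant evidence that the true slope on class size is negative.

t = -1.436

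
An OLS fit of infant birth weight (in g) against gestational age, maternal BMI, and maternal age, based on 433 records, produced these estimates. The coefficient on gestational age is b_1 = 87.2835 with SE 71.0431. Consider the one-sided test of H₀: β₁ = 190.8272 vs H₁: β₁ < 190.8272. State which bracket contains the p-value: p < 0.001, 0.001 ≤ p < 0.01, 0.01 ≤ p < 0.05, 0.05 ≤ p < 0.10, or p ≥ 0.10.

0.05 ≤ p < 0.10

t = (87.2835 − 190.8272) / 71.0431 = -1.457.
df = n − k − 1 = 433 − 3 − 1 = 429.
One-sided p = P(T_{429} < t) ≈ 0.0729.
So 0.05 ≤ p < 0.10.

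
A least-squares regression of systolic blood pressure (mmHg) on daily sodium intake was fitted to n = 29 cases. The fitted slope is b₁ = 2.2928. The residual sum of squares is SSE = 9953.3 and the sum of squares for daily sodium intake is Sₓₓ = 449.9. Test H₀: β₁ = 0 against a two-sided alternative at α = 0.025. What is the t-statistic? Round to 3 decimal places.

t = 2.533

MSE = SSE/(n − 2) = 9953.3/27 = 368.641.
SE(b₁) = √(MSE/Sₓₓ) = √(368.641/449.9) = 0.905198.
t = 2.2928 / 0.905198 = 2.533.
df = n − 2 = 27.
Two-sided p ≈ 0.0174, which is < 0.025, so reject H₀.
There is evidence that daily sodium intake is associated with systolic blood pressure.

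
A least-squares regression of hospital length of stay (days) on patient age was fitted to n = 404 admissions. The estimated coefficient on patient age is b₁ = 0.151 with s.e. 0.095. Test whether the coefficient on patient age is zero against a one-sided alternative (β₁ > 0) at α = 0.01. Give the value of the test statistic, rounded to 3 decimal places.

t = 1.589

H₀: β₁ = 0 vs H₁: β₁ > 0.
t = (b₁ − β₁⁰)/SE = 0.151 / 0.095 = 1.589.
df = n − 2 = 404 − 2 = 402.
One-sided p ≈ 0.0564, which is ≥ 0.01, so fail to reject H₀.
The data do not give significant evidence that the true slope on patient age is positive.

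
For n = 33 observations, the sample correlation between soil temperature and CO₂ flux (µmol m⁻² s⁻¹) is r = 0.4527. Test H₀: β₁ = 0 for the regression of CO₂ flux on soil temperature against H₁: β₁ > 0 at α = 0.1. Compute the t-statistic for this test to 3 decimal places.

t = r·√(n − 2)/√(1 − r²) = 0.4527·√31/√0.795063 = 2.827.
df = n − 2 = 31.
One-sided p ≈ 0.0041, which is < 0.1, so reject H₀.
There is evidence of a linear association between soil temperature and CO₂ flux.

t = 2.827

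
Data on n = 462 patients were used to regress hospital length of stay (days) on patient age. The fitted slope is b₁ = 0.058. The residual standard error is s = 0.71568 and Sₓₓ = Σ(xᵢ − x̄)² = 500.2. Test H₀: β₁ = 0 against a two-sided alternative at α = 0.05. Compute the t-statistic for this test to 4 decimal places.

t = 1.8125

SE(b₁) = s/√Sₓₓ = 0.71568/√500.2 = 0.0319998.
t = 0.058 / 0.0319998 = 1.8125.
df = n − 2 = 460.
Two-sided p ≈ 0.0706, which is ≥ 0.05, so fail to reject H₀.
The data do not give significant evidence of an association between patient age and hospital length of stay.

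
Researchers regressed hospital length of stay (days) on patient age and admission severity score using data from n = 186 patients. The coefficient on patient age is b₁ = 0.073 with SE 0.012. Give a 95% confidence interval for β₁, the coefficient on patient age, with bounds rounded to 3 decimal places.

df = n − k − 1 = 186 − 2 − 1 = 183.
t* = t_{0.025, 183} = 1.973012.
Margin = t* × SE = 1.973012 × 0.012 = 0.02368.
CI: 0.073 ± 0.02368 → (0.049, 0.097).
With 95% confidence, each one-unit increase in patient age is associated with a change of between 0.049 and 0.097 days in hospital length of stay, holding the other predictors fixed.

(0.049, 0.097)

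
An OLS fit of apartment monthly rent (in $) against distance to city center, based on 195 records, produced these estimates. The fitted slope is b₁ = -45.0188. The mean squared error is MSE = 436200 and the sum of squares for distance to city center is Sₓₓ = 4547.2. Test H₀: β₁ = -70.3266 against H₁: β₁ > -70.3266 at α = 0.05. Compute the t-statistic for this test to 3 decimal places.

SE(b₁) = √(MSE/Sₓₓ) = √(436200/4547.2) = 9.79424.
t = (-45.0188 − (-70.3266)) / 9.79424 = 2.584.
df = n − 2 = 193.
One-sided p ≈ 0.0053, which is < 0.05, so reject H₀.
There is evidence that the true slope on distance to city center exceeds -70.3266 $ per unit.

t = 2.584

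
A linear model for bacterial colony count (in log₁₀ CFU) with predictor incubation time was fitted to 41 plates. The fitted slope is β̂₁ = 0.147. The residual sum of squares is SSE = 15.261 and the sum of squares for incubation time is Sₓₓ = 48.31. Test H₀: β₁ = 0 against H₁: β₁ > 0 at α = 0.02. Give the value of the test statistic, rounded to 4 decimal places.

t = 1.6333

MSE = SSE/(n − 2) = 15.261/39 = 0.391308.
SE(β̂₁) = √(MSE/Sₓₓ) = √(0.391308/48.31) = 0.0899996.
t = 0.147 / 0.0899996 = 1.6333.
df = n − 2 = 39.
One-sided p ≈ 0.0552, which is ≥ 0.02, so fail to reject H₀.
The data do not give significant evidence that the true slope on incubation time is positive.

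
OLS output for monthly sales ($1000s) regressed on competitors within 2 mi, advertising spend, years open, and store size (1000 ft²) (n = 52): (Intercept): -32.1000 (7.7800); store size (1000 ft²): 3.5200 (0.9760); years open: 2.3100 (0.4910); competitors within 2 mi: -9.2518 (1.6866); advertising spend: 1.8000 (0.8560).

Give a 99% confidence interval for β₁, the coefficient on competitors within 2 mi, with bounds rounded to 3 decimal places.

(-13.780, -4.724)

Read off: b = -9.2518, SE = 1.6866 for competitors within 2 mi.
df = n − k − 1 = 52 − 4 − 1 = 47.
t* = t_{0.005, 47} = 2.684556.
Margin = t* × SE = 2.684556 × 1.6866 = 4.52777.
CI: -9.2518 ± 4.52777 → (-13.780, -4.724).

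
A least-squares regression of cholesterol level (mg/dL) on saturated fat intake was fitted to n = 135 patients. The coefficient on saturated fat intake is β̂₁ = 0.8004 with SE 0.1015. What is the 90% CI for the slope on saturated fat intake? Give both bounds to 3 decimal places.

(0.632, 0.969)

df = n − 2 = 135 − 2 = 133.
t* = t_{0.05, 133} = 1.656391.
Margin = t* × SE = 1.656391 × 0.1015 = 0.16812.
CI: 0.8004 ± 0.16812 → (0.632, 0.969).
With 90% confidence, each one-unit increase in saturated fat intake is associated with a change of between 0.632 and 0.969 mg/dL in cholesterol level.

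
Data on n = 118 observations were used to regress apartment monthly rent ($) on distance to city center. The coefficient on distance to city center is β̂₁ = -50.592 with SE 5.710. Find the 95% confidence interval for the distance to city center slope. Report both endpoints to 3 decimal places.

df = n − 2 = 118 − 2 = 116.
t* = t_{0.025, 116} = 1.980626.
Margin = t* × SE = 1.980626 × 5.710 = 11.30937.
CI: -50.592 ± 11.30937 → (-61.901, -39.283).
With 95% confidence, each one-unit increase in distance to city center is associated with a change of between -61.901 and -39.283 $ in apartment monthly rent.

(-61.901, -39.283)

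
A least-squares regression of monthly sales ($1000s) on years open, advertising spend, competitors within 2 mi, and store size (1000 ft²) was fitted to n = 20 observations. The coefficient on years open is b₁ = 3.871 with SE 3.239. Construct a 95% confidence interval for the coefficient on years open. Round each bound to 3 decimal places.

df = n − k − 1 = 20 − 4 − 1 = 15.
t* = t_{0.025, 15} = 2.13145.
Margin = t* × SE = 2.13145 × 3.239 = 6.90377.
CI: 3.871 ± 6.90377 → (-3.033, 10.775).
With 95% confidence, each one-unit increase in years open is associated with a change of between -3.033 and 10.775 $1000s in monthly sales, holding the other predictors fixed.

(-3.033, 10.775)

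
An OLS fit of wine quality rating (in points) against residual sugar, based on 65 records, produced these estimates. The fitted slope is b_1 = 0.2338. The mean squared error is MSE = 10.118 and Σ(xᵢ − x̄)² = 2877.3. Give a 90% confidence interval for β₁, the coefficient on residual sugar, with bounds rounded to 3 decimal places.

SE(b_1) = √(MSE/Sₓₓ) = √(10.118/2877.3) = 0.0593.
df = n − 2 = 63.
t* = t_{0.05, 63} = 1.669402.
Margin = t* × SE = 1.669402 × 0.0593 = 0.09900.
CI: 0.2338 ± 0.09900 → (0.135, 0.333).
With 90% confidence, each one-unit increase in residual sugar is associated with a change of between 0.135 and 0.333 points in wine quality rating.

(0.135, 0.333)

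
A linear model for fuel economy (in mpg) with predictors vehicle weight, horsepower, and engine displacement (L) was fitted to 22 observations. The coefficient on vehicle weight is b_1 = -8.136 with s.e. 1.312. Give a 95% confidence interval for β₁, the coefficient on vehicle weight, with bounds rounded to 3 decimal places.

(-10.892, -5.380)

df = n − k − 1 = 22 − 3 − 1 = 18.
t* = t_{0.025, 18} = 2.100922.
Margin = t* × SE = 2.100922 × 1.312 = 2.75641.
CI: -8.136 ± 2.75641 → (-10.892, -5.380).
With 95% confidence, each one-unit increase in vehicle weight is associated with a change of between -10.892 and -5.380 mpg in fuel economy, holding the other predictors fixed.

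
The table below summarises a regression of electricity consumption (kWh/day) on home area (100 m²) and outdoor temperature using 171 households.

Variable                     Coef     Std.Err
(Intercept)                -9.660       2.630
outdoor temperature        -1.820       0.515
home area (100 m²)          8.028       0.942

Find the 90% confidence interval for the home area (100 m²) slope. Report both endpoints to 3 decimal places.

(6.470, 9.586)

Read off: b = 8.028, SE = 0.942 for home area (100 m²).
df = n − k − 1 = 171 − 2 − 1 = 168.
t* = t_{0.05, 168} = 1.653974.
Margin = t* × SE = 1.653974 × 0.942 = 1.55804.
CI: 8.028 ± 1.55804 → (6.470, 9.586).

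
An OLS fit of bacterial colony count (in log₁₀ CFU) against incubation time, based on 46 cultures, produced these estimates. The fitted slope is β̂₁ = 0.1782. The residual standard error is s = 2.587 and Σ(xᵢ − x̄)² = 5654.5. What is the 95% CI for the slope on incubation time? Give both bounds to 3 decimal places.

(0.109, 0.248)

SE(β̂₁) = s/√Sₓₓ = 2.587/√5654.5 = 0.0344032.
df = n − 2 = 44.
t* = t_{0.025, 44} = 2.015368.
Margin = t* × SE = 2.015368 × 0.0344032 = 0.06934.
CI: 0.1782 ± 0.06934 → (0.109, 0.248).
With 95% confidence, each one-unit increase in incubation time is associated with a change of between 0.109 and 0.248 log₁₀ CFU in bacterial colony count.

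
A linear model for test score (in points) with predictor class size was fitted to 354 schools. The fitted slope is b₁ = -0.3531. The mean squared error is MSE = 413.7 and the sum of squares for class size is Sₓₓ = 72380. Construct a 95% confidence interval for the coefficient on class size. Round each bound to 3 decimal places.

SE(b₁) = √(MSE/Sₓₓ) = √(413.7/72380) = 0.075602.
df = n − 2 = 352.
t* = t_{0.025, 352} = 1.966726.
Margin = t* × SE = 1.966726 × 0.075602 = 0.14869.
CI: -0.3531 ± 0.14869 → (-0.502, -0.204).
With 95% confidence, each one-unit increase in class size is associated with a change of between -0.502 and -0.204 points in test score.

(-0.502, -0.204)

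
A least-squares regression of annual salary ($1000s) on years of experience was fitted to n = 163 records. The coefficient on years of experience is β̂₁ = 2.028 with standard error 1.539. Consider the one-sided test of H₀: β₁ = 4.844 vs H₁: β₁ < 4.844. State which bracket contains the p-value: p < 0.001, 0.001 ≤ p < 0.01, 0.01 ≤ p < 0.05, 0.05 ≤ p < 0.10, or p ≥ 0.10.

0.01 ≤ p < 0.05

t = (2.028 − 4.844) / 1.539 = -1.830.
df = n − 2 = 163 − 2 = 161.
One-sided p = P(T_{161} < t) ≈ 0.0346.
So 0.01 ≤ p < 0.05.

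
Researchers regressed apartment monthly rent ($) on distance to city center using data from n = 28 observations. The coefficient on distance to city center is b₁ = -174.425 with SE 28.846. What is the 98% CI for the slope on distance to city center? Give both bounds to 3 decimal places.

df = n − 2 = 28 − 2 = 26.
t* = t_{0.01, 26} = 2.47863.
Margin = t* × SE = 2.47863 × 28.846 = 71.49856.
CI: -174.425 ± 71.49856 → (-245.924, -102.926).
With 98% confidence, each one-unit increase in distance to city center is associated with a change of between -245.924 and -102.926 $ in apartment monthly rent.

(-245.924, -102.926)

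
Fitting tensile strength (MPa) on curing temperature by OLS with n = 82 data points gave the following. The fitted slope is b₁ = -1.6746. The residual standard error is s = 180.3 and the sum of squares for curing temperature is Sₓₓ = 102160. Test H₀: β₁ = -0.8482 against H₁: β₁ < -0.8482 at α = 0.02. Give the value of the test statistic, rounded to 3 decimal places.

SE(b₁) = s/√Sₓₓ = 180.3/√102160 = 0.564099.
t = (-1.6746 − (-0.8482)) / 0.564099 = -1.465.
df = n − 2 = 80.
One-sided p ≈ 0.0734, which is ≥ 0.02, so fail to reject H₀.
The data do not give significant evidence that the true slope on curing temperature is below -0.8482 MPa per unit.

t = -1.465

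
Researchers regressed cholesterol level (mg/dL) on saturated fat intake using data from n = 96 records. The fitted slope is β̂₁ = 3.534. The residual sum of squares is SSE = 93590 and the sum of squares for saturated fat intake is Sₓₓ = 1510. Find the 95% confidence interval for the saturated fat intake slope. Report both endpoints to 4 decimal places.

(1.9217, 5.1463)

MSE = SSE/(n − 2) = 93590/94 = 995.638.
SE(β̂₁) = √(MSE/Sₓₓ) = √(995.638/1510) = 0.812012.
df = n − 2 = 94.
t* = t_{0.025, 94} = 1.985523.
Margin = t* × SE = 1.985523 × 0.812012 = 1.612268.
CI: 3.534 ± 1.612268 → (1.9217, 5.1463).
With 95% confidence, each one-unit increase in saturated fat intake is associated with a change of between 1.9217 and 5.1463 mg/dL in cholesterol level.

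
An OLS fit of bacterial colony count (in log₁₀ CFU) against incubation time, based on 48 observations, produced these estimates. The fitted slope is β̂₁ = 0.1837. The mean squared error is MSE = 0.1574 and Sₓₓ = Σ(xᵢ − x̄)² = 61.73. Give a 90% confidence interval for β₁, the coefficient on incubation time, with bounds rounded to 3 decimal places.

(0.099, 0.268)

SE(β̂₁) = √(MSE/Sₓₓ) = √(0.1574/61.73) = 0.0504957.
df = n − 2 = 46.
t* = t_{0.05, 46} = 1.67866.
Margin = t* × SE = 1.67866 × 0.0504957 = 0.08477.
CI: 0.1837 ± 0.08477 → (0.099, 0.268).
With 90% confidence, each one-unit increase in incubation time is associated with a change of between 0.099 and 0.268 log₁₀ CFU in bacterial colony count.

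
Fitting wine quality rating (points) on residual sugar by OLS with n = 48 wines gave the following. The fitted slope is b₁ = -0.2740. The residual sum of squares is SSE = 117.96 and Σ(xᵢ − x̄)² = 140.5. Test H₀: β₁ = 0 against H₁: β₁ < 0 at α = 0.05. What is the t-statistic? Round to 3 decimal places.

t = -2.028

MSE = SSE/(n − 2) = 117.96/46 = 2.56435.
SE(b₁) = √(MSE/Sₓₓ) = √(2.56435/140.5) = 0.135098.
t = -0.2740 / 0.135098 = -2.028.
df = n − 2 = 46.
One-sided p ≈ 0.0242, which is < 0.05, so reject H₀.
There is evidence that the true slope on residual sugar is negative.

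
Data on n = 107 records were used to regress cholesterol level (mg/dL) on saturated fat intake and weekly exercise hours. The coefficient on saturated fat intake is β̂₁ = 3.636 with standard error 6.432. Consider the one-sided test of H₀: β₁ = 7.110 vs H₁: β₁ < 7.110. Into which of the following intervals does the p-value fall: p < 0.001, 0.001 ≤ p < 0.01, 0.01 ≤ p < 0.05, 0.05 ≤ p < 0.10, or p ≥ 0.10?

p ≥ 0.10

t = (3.636 − 7.110) / 6.432 = -0.540.
df = n − k − 1 = 107 − 2 − 1 = 104.
One-sided p = P(T_{104} < t) ≈ 0.2951.
So p ≥ 0.10.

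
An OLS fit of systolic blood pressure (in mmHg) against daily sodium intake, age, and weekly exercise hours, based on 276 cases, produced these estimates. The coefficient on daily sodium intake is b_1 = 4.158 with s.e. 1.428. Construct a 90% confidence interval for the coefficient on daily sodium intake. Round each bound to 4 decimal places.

(1.8011, 6.5149)

df = n − k − 1 = 276 − 3 − 1 = 272.
t* = t_{0.05, 272} = 1.650475.
Margin = t* × SE = 1.650475 × 1.428 = 2.356878.
CI: 4.158 ± 2.356878 → (1.8011, 6.5149).
With 90% confidence, each one-unit increase in daily sodium intake is associated with a change of between 1.8011 and 6.5149 mmHg in systolic blood pressure, holding the other predictors fixed.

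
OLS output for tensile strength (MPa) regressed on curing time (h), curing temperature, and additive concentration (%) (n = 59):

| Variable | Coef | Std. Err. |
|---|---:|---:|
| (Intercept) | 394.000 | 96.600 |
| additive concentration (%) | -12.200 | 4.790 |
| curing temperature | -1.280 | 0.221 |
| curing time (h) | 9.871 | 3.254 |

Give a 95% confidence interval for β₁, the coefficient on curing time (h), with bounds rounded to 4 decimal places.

Read off: b = 9.871, SE = 3.254 for curing time (h).
df = n − k − 1 = 59 − 3 − 1 = 55.
t* = t_{0.025, 55} = 2.004045.
Margin = t* × SE = 2.004045 × 3.254 = 6.521162.
CI: 9.871 ± 6.521162 → (3.3498, 16.3922).

(3.3498, 16.3922)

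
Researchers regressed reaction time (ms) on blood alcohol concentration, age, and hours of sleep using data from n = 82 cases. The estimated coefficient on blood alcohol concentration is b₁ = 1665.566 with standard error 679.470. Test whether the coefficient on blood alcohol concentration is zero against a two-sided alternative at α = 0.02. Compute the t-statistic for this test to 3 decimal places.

t = 2.451

H₀: β₁ = 0 vs H₁: β₁ ≠ 0.
t = (b₁ − β₁⁰)/SE = 1665.566 / 679.470 = 2.451.
df = n − k − 1 = 82 − 3 − 1 = 78.
Two-sided p ≈ 0.0165, which is < 0.02, so reject H₀.
There is evidence that blood alcohol concentration is associated with reaction time, holding the other predictors fixed.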